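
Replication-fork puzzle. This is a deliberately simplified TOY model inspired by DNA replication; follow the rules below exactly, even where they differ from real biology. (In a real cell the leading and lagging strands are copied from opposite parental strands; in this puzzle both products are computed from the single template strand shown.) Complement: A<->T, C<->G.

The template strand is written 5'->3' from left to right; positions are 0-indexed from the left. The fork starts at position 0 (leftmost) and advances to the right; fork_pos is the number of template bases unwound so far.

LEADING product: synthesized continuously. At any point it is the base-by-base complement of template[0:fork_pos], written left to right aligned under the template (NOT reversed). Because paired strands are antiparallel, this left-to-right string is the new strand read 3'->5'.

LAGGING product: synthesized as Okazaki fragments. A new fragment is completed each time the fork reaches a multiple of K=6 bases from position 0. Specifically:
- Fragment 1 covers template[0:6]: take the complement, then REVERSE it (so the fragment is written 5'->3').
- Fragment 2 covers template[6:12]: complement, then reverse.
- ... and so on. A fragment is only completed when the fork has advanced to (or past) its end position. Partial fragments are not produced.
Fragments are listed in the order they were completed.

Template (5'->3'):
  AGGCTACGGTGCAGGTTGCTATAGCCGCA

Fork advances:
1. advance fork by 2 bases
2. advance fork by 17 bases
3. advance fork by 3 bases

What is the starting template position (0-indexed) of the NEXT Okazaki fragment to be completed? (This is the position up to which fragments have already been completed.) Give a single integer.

Answer: 18

Derivation:
Step 1: advance 2 -> fork_pos = 0 + 2 = 2. Next multiple of 6 is 6 (not reached); still 0 fragment(s).
Step 2: advance 17 -> fork_pos = 2 + 17 = 19. Reached multiple(s) of 6: 6, 12, 18 -> fragments 1-3 completed (3 total).
Step 3: advance 3 -> fork_pos = 19 + 3 = 22. Next multiple of 6 is 24 (not reached); still 3 fragment(s).
3 fragment(s) completed, covering template[0:18] (3 x 6 = 18). The next fragment, fragment 4, covers template[18:24], so it starts at position 18.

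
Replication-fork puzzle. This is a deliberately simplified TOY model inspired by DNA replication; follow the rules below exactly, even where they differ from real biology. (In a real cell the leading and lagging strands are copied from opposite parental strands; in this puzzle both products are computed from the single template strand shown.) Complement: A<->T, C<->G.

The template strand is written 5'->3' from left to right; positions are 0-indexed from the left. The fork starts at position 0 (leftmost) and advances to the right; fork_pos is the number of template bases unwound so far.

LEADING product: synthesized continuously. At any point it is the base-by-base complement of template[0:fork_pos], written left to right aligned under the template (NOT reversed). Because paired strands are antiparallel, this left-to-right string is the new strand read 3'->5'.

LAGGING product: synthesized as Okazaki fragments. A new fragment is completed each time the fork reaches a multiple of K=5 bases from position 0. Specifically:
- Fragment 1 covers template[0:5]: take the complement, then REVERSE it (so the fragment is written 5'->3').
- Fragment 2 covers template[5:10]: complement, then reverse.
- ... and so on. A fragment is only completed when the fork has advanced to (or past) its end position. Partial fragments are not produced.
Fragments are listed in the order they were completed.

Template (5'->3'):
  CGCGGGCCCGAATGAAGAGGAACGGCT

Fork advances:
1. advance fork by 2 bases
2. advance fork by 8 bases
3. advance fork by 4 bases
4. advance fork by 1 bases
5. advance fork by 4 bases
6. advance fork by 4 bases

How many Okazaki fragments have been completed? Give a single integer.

Step 1: advance 2 -> fork_pos = 0 + 2 = 2. Next multiple of 5 is 5 (not reached); still 0 fragment(s).
Step 2: advance 8 -> fork_pos = 2 + 8 = 10. Reached multiple(s) of 5: 5, 10 -> fragments 1-2 completed (2 total).
Step 3: advance 4 -> fork_pos = 10 + 4 = 14. Next multiple of 5 is 15 (not reached); still 2 fragment(s).
Step 4: advance 1 -> fork_pos = 14 + 1 = 15. Reached multiple(s) of 5: 15 -> fragment 3 completed (3 total).
Step 5: advance 4 -> fork_pos = 15 + 4 = 19. Next multiple of 5 is 20 (not reached); still 3 fragment(s).
Step 6: advance 4 -> fork_pos = 19 + 4 = 23. Reached multiple(s) of 5: 20 -> fragment 4 completed (4 total).
Check: final fork_pos = 23; the multiples of 5 that are <= 23 are 5..20 -> 23 // 5 = 4 completed fragment(s).

Answer: 4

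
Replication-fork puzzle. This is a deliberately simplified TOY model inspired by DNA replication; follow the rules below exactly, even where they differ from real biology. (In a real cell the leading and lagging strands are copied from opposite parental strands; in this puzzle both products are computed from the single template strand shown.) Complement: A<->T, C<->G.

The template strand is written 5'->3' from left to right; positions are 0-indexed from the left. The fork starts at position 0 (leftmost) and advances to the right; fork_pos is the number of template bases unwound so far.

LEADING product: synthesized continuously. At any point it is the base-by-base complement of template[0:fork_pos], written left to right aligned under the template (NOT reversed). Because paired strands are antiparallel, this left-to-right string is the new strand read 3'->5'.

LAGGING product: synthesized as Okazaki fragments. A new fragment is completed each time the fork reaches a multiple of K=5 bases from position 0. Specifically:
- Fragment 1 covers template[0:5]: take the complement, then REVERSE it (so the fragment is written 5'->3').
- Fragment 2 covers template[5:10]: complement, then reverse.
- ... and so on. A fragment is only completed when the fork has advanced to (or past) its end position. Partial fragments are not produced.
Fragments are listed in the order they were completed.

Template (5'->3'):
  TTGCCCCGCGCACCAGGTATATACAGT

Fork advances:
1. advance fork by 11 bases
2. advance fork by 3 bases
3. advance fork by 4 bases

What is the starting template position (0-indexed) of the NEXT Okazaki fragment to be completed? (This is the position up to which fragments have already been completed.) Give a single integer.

Answer: 15

Derivation:
Step 1: advance 11 -> fork_pos = 0 + 11 = 11. Reached multiple(s) of 5: 5, 10 -> fragments 1-2 completed (2 total).
Step 2: advance 3 -> fork_pos = 11 + 3 = 14. Next multiple of 5 is 15 (not reached); still 2 fragment(s).
Step 3: advance 4 -> fork_pos = 14 + 4 = 18. Reached multiple(s) of 5: 15 -> fragment 3 completed (3 total).
3 fragment(s) completed, covering template[0:15] (3 x 5 = 15). The next fragment, fragment 4, covers template[15:20], so it starts at position 15.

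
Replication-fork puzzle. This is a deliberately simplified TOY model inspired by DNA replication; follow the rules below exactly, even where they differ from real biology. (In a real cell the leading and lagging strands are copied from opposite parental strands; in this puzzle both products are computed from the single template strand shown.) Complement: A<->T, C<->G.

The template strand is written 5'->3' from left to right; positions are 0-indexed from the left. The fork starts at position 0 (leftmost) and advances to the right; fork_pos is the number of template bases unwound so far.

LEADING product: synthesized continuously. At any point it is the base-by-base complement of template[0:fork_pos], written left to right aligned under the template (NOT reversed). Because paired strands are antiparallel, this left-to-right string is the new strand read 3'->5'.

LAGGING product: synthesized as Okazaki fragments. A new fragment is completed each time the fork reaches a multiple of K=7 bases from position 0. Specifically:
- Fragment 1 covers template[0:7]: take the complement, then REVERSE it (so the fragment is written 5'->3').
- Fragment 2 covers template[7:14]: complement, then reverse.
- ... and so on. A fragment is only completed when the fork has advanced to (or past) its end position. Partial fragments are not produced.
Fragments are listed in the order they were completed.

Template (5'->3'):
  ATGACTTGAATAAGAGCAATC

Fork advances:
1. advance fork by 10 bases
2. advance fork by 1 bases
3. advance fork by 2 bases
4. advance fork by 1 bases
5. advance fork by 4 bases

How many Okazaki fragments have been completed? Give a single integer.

Step 1: advance 10 -> fork_pos = 0 + 10 = 10. Reached multiple(s) of 7: 7 -> fragment 1 completed (1 total).
Step 2: advance 1 -> fork_pos = 10 + 1 = 11. Next multiple of 7 is 14 (not reached); still 1 fragment(s).
Step 3: advance 2 -> fork_pos = 11 + 2 = 13. Next multiple of 7 is 14 (not reached); still 1 fragment(s).
Step 4: advance 1 -> fork_pos = 13 + 1 = 14. Reached multiple(s) of 7: 14 -> fragment 2 completed (2 total).
Step 5: advance 4 -> fork_pos = 14 + 4 = 18. Next multiple of 7 is 21 (not reached); still 2 fragment(s).
Check: final fork_pos = 18; the multiples of 7 that are <= 18 are 7..14 -> 18 // 7 = 2 completed fragment(s).

Answer: 2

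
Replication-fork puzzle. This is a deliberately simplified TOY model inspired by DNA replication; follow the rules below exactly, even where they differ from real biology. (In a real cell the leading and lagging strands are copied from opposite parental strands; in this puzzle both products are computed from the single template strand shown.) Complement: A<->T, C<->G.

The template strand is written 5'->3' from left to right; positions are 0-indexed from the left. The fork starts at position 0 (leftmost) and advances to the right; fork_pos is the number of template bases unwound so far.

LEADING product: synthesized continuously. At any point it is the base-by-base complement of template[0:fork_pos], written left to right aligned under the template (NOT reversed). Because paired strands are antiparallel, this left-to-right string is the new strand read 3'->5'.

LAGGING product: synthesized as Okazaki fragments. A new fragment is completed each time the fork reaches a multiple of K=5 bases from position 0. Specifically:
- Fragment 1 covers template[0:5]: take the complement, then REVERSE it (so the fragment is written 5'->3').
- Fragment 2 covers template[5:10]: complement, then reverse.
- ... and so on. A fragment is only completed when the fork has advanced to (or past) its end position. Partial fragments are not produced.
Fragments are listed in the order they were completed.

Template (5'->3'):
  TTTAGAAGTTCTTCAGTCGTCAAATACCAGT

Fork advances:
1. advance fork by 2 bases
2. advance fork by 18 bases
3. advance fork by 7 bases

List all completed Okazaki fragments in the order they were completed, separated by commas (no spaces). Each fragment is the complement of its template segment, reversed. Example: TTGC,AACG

Step 1: advance 2 -> fork_pos = 0 + 2 = 2. Next multiple of 5 is 5 (not reached); still 0 fragment(s).
Step 2: advance 18 -> fork_pos = 2 + 18 = 20. Reached multiple(s) of 5: 5, 10, 15, 20 -> fragments 1-4 completed (4 total).
Step 3: advance 7 -> fork_pos = 20 + 7 = 27. Reached multiple(s) of 5: 25 -> fragment 5 completed (5 total).
Final fork_pos = 27, so 5 fragment(s) are complete. Build each: template segment -> complement -> reverse.
Fragment 1: template[0:5] = TTTAG -> complement AAATC -> reversed CTAAA
Fragment 2: template[5:10] = AAGTT -> complement TTCAA -> reversed AACTT
Fragment 3: template[10:15] = CTTCA -> complement GAAGT -> reversed TGAAG
Fragment 4: template[15:20] = GTCGT -> complement CAGCA -> reversed ACGAC
Fragment 5: template[20:25] = CAAAT -> complement GTTTA -> reversed ATTTG

Answer: CTAAA,AACTT,TGAAG,ACGAC,ATTTG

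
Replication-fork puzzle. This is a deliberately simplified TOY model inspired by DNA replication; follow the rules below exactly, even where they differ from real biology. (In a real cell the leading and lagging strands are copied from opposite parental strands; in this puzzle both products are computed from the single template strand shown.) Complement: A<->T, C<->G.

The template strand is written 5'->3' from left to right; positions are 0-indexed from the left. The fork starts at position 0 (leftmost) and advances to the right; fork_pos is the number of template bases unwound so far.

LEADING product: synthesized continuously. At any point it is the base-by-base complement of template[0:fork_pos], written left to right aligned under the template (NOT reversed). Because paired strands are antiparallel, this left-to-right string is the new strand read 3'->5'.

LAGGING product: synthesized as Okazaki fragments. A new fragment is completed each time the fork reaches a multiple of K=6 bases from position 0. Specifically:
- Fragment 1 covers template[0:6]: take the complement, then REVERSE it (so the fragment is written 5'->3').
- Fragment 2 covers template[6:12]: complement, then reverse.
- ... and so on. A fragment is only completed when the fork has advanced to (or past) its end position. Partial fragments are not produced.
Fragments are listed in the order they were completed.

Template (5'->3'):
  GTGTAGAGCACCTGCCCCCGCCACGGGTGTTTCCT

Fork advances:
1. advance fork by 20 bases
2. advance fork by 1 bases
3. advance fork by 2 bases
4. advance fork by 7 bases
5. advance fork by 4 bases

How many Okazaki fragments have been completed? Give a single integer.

Step 1: advance 20 -> fork_pos = 0 + 20 = 20. Reached multiple(s) of 6: 6, 12, 18 -> fragments 1-3 completed (3 total).
Step 2: advance 1 -> fork_pos = 20 + 1 = 21. Next multiple of 6 is 24 (not reached); still 3 fragment(s).
Step 3: advance 2 -> fork_pos = 21 + 2 = 23. Next multiple of 6 is 24 (not reached); still 3 fragment(s).
Step 4: advance 7 -> fork_pos = 23 + 7 = 30. Reached multiple(s) of 6: 24, 30 -> fragments 4-5 completed (5 total).
Step 5: advance 4 -> fork_pos = 30 + 4 = 34. Next multiple of 6 is 36 (not reached); still 5 fragment(s).
Check: final fork_pos = 34; the multiples of 6 that are <= 34 are 6..30 -> 34 // 6 = 5 completed fragment(s).

Answer: 5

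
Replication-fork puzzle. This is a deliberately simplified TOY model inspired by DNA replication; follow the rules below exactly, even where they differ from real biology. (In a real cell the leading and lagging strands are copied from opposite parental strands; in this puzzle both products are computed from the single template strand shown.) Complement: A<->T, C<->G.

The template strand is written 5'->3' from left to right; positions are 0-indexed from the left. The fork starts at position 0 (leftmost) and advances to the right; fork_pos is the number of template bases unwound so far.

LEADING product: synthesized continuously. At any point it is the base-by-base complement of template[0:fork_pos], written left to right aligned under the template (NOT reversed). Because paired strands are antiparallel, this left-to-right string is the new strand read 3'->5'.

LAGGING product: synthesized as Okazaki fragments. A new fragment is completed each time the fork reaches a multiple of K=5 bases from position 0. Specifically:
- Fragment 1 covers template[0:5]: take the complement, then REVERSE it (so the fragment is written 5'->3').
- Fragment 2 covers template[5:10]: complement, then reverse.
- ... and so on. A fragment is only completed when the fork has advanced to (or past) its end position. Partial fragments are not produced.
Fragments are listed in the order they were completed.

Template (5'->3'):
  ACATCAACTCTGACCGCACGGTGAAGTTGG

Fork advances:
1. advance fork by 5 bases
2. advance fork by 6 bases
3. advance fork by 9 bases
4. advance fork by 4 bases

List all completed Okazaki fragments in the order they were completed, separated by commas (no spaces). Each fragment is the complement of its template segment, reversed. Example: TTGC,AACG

Step 1: advance 5 -> fork_pos = 0 + 5 = 5. Reached multiple(s) of 5: 5 -> fragment 1 completed (1 total).
Step 2: advance 6 -> fork_pos = 5 + 6 = 11. Reached multiple(s) of 5: 10 -> fragment 2 completed (2 total).
Step 3: advance 9 -> fork_pos = 11 + 9 = 20. Reached multiple(s) of 5: 15, 20 -> fragments 3-4 completed (4 total).
Step 4: advance 4 -> fork_pos = 20 + 4 = 24. Next multiple of 5 is 25 (not reached); still 4 fragment(s).
Final fork_pos = 24, so 4 fragment(s) are complete. Build each: template segment -> complement -> reverse.
Fragment 1: template[0:5] = ACATC -> complement TGTAG -> reversed GATGT
Fragment 2: template[5:10] = AACTC -> complement TTGAG -> reversed GAGTT
Fragment 3: template[10:15] = TGACC -> complement ACTGG -> reversed GGTCA
Fragment 4: template[15:20] = GCACG -> complement CGTGC -> reversed CGTGC

Answer: GATGT,GAGTT,GGTCA,CGTGC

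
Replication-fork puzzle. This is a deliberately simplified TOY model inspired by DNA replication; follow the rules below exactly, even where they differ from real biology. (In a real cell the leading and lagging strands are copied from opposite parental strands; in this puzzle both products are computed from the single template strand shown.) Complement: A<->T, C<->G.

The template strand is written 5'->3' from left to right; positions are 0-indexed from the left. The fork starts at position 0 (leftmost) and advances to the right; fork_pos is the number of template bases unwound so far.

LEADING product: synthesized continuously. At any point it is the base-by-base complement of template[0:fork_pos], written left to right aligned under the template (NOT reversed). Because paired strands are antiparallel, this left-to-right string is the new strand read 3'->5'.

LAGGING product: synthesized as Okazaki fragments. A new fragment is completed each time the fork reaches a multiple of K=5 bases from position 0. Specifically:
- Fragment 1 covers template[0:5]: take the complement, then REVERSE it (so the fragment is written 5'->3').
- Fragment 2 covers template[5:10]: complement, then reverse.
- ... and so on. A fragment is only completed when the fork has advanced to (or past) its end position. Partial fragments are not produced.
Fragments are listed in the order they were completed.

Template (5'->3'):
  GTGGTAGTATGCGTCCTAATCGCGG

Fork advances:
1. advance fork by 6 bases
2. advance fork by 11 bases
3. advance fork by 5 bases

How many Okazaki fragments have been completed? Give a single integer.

Answer: 4

Derivation:
Step 1: advance 6 -> fork_pos = 0 + 6 = 6. Reached multiple(s) of 5: 5 -> fragment 1 completed (1 total).
Step 2: advance 11 -> fork_pos = 6 + 11 = 17. Reached multiple(s) of 5: 10, 15 -> fragments 2-3 completed (3 total).
Step 3: advance 5 -> fork_pos = 17 + 5 = 22. Reached multiple(s) of 5: 20 -> fragment 4 completed (4 total).
Check: final fork_pos = 22; the multiples of 5 that are <= 22 are 5..20 -> 22 // 5 = 4 completed fragment(s).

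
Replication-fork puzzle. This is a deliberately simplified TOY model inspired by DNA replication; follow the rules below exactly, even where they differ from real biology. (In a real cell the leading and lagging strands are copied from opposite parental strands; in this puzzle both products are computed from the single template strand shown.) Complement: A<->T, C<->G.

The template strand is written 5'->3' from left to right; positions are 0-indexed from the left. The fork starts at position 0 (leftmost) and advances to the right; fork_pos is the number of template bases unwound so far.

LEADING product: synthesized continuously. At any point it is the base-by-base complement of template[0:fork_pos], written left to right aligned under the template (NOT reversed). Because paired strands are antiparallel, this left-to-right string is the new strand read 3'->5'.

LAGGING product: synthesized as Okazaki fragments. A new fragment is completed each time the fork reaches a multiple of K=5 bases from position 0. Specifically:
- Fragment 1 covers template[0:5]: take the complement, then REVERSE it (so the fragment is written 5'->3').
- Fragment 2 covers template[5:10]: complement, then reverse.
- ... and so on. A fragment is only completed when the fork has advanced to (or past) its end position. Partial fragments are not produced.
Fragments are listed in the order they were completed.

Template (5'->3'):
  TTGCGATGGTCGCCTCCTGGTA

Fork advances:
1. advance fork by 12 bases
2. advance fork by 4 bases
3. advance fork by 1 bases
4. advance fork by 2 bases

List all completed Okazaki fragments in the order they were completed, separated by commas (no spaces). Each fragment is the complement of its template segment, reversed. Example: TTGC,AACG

Answer: CGCAA,ACCAT,AGGCG

Derivation:
Step 1: advance 12 -> fork_pos = 0 + 12 = 12. Reached multiple(s) of 5: 5, 10 -> fragments 1-2 completed (2 total).
Step 2: advance 4 -> fork_pos = 12 + 4 = 16. Reached multiple(s) of 5: 15 -> fragment 3 completed (3 total).
Step 3: advance 1 -> fork_pos = 16 + 1 = 17. Next multiple of 5 is 20 (not reached); still 3 fragment(s).
Step 4: advance 2 -> fork_pos = 17 + 2 = 19. Next multiple of 5 is 20 (not reached); still 3 fragment(s).
Final fork_pos = 19, so 3 fragment(s) are complete. Build each: template segment -> complement -> reverse.
Fragment 1: template[0:5] = TTGCG -> complement AACGC -> reversed CGCAA
Fragment 2: template[5:10] = ATGGT -> complement TACCA -> reversed ACCAT
Fragment 3: template[10:15] = CGCCT -> complement GCGGA -> reversed AGGCG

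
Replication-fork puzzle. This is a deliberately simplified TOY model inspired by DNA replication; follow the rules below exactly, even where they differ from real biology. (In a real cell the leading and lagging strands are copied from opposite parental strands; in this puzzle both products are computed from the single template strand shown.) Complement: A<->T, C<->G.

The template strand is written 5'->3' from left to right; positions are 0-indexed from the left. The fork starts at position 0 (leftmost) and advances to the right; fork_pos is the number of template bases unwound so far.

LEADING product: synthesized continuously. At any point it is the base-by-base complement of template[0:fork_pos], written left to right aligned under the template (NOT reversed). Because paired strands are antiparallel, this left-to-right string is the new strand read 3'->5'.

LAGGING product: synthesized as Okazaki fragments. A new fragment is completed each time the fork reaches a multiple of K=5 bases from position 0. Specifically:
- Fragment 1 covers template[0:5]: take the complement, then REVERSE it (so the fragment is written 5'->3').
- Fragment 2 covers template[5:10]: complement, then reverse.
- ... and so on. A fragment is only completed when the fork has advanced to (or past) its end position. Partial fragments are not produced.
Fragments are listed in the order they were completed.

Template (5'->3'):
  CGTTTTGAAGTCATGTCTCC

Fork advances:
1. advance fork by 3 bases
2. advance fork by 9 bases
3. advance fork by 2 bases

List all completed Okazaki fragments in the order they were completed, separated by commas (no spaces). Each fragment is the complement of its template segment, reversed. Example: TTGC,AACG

Answer: AAACG,CTTCA

Derivation:
Step 1: advance 3 -> fork_pos = 0 + 3 = 3. Next multiple of 5 is 5 (not reached); still 0 fragment(s).
Step 2: advance 9 -> fork_pos = 3 + 9 = 12. Reached multiple(s) of 5: 5, 10 -> fragments 1-2 completed (2 total).
Step 3: advance 2 -> fork_pos = 12 + 2 = 14. Next multiple of 5 is 15 (not reached); still 2 fragment(s).
Final fork_pos = 14, so 2 fragment(s) are complete. Build each: template segment -> complement -> reverse.
Fragment 1: template[0:5] = CGTTT -> complement GCAAA -> reversed AAACG
Fragment 2: template[5:10] = TGAAG -> complement ACTTC -> reversed CTTCA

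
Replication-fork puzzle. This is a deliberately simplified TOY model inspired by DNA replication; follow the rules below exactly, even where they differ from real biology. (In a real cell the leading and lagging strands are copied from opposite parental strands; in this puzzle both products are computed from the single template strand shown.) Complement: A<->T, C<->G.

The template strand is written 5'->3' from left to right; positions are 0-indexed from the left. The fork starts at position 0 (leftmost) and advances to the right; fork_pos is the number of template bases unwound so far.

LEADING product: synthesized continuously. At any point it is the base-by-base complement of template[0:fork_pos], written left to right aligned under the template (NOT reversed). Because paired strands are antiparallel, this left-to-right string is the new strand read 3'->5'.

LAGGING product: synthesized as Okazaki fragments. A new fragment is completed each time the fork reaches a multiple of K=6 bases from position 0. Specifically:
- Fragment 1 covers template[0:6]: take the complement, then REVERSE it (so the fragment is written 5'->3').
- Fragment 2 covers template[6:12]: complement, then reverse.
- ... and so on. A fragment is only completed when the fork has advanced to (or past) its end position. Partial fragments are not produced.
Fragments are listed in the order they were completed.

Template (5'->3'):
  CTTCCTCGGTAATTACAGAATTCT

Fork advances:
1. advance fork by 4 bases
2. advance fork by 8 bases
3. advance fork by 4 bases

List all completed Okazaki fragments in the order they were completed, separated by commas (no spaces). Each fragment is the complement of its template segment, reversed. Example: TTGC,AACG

Step 1: advance 4 -> fork_pos = 0 + 4 = 4. Next multiple of 6 is 6 (not reached); still 0 fragment(s).
Step 2: advance 8 -> fork_pos = 4 + 8 = 12. Reached multiple(s) of 6: 6, 12 -> fragments 1-2 completed (2 total).
Step 3: advance 4 -> fork_pos = 12 + 4 = 16. Next multiple of 6 is 18 (not reached); still 2 fragment(s).
Final fork_pos = 16, so 2 fragment(s) are complete. Build each: template segment -> complement -> reverse.
Fragment 1: template[0:6] = CTTCCT -> complement GAAGGA -> reversed AGGAAG
Fragment 2: template[6:12] = CGGTAA -> complement GCCATT -> reversed TTACCG

Answer: AGGAAG,TTACCG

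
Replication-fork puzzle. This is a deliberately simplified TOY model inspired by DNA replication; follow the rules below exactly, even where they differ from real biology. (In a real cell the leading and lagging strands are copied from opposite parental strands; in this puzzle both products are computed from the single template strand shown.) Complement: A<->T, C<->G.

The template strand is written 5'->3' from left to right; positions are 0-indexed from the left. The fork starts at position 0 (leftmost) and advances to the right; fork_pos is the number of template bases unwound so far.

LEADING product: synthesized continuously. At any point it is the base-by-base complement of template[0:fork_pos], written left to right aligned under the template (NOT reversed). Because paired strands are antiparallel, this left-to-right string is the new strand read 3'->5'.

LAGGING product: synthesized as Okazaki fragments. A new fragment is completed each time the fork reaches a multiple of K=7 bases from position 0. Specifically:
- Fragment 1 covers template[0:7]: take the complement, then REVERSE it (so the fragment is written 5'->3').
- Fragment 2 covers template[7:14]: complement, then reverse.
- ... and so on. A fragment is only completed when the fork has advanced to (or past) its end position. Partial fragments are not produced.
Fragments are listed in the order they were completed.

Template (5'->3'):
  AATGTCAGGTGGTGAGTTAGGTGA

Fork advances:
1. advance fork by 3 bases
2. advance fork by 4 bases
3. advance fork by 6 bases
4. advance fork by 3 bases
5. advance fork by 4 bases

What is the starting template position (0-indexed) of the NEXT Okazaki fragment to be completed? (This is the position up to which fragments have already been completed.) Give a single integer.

Step 1: advance 3 -> fork_pos = 0 + 3 = 3. Next multiple of 7 is 7 (not reached); still 0 fragment(s).
Step 2: advance 4 -> fork_pos = 3 + 4 = 7. Reached multiple(s) of 7: 7 -> fragment 1 completed (1 total).
Step 3: advance 6 -> fork_pos = 7 + 6 = 13. Next multiple of 7 is 14 (not reached); still 1 fragment(s).
Step 4: advance 3 -> fork_pos = 13 + 3 = 16. Reached multiple(s) of 7: 14 -> fragment 2 completed (2 total).
Step 5: advance 4 -> fork_pos = 16 + 4 = 20. Next multiple of 7 is 21 (not reached); still 2 fragment(s).
2 fragment(s) completed, covering template[0:14] (2 x 7 = 14). The next fragment, fragment 3, covers template[14:21], so it starts at position 14.

Answer: 14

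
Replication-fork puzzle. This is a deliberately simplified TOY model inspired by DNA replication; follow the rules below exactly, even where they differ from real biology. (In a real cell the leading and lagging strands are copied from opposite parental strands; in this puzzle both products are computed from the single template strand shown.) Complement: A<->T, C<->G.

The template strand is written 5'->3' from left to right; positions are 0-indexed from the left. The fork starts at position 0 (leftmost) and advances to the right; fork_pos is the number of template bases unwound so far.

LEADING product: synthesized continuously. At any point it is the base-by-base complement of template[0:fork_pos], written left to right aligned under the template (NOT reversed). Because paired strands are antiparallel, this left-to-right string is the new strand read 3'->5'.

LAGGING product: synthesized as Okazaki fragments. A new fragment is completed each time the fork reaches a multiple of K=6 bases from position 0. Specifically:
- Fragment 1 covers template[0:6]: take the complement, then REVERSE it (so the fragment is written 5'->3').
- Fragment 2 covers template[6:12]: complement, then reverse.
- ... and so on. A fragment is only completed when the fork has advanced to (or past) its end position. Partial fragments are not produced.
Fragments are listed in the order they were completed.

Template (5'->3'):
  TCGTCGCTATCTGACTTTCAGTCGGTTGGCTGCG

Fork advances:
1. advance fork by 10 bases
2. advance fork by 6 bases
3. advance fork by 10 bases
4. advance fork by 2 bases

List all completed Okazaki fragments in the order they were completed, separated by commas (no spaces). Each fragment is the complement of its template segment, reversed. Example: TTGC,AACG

Step 1: advance 10 -> fork_pos = 0 + 10 = 10. Reached multiple(s) of 6: 6 -> fragment 1 completed (1 total).
Step 2: advance 6 -> fork_pos = 10 + 6 = 16. Reached multiple(s) of 6: 12 -> fragment 2 completed (2 total).
Step 3: advance 10 -> fork_pos = 16 + 10 = 26. Reached multiple(s) of 6: 18, 24 -> fragments 3-4 completed (4 total).
Step 4: advance 2 -> fork_pos = 26 + 2 = 28. Next multiple of 6 is 30 (not reached); still 4 fragment(s).
Final fork_pos = 28, so 4 fragment(s) are complete. Build each: template segment -> complement -> reverse.
Fragment 1: template[0:6] = TCGTCG -> complement AGCAGC -> reversed CGACGA
Fragment 2: template[6:12] = CTATCT -> complement GATAGA -> reversed AGATAG
Fragment 3: template[12:18] = GACTTT -> complement CTGAAA -> reversed AAAGTC
Fragment 4: template[18:24] = CAGTCG -> complement GTCAGC -> reversed CGACTG

Answer: CGACGA,AGATAG,AAAGTC,CGACTG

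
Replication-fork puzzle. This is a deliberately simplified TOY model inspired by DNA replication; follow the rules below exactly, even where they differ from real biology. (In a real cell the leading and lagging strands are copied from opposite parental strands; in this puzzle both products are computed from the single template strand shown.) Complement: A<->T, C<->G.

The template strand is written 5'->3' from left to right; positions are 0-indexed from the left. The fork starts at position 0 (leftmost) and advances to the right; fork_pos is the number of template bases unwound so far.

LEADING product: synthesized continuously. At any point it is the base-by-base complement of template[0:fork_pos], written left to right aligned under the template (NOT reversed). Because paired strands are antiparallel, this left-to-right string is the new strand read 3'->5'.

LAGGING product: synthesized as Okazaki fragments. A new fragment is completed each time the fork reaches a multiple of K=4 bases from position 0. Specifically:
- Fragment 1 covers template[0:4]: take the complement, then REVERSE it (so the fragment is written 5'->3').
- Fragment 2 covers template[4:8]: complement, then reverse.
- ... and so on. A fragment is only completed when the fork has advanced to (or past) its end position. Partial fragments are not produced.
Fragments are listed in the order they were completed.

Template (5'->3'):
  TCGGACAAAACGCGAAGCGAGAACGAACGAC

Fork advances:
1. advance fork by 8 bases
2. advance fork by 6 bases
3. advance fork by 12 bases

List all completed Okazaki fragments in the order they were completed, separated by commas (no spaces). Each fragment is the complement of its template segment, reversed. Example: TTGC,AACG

Answer: CCGA,TTGT,CGTT,TTCG,TCGC,GTTC

Derivation:
Step 1: advance 8 -> fork_pos = 0 + 8 = 8. Reached multiple(s) of 4: 4, 8 -> fragments 1-2 completed (2 total).
Step 2: advance 6 -> fork_pos = 8 + 6 = 14. Reached multiple(s) of 4: 12 -> fragment 3 completed (3 total).
Step 3: advance 12 -> fork_pos = 14 + 12 = 26. Reached multiple(s) of 4: 16, 20, 24 -> fragments 4-6 completed (6 total).
Final fork_pos = 26, so 6 fragment(s) are complete. Build each: template segment -> complement -> reverse.
Fragment 1: template[0:4] = TCGG -> complement AGCC -> reversed CCGA
Fragment 2: template[4:8] = ACAA -> complement TGTT -> reversed TTGT
Fragment 3: template[8:12] = AACG -> complement TTGC -> reversed CGTT
Fragment 4: template[12:16] = CGAA -> complement GCTT -> reversed TTCG
Fragment 5: template[16:20] = GCGA -> complement CGCT -> reversed TCGC
Fragment 6: template[20:24] = GAAC -> complement CTTG -> reversed GTTC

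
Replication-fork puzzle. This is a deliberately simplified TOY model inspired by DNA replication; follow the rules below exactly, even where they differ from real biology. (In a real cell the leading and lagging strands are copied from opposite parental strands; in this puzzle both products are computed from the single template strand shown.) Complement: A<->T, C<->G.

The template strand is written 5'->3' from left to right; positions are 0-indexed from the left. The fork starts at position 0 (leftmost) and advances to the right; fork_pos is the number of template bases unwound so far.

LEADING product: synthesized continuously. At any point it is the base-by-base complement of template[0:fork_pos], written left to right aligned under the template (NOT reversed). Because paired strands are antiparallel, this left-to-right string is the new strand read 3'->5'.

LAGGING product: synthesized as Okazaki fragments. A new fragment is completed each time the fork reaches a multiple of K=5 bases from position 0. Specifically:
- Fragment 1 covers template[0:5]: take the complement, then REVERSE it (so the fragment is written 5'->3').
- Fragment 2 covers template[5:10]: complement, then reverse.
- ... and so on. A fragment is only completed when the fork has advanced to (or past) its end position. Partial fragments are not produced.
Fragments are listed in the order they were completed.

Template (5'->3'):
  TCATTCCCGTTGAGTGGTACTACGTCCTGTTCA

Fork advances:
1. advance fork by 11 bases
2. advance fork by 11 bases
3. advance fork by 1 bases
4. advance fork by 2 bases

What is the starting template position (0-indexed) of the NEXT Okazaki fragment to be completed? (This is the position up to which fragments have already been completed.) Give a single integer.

Answer: 25

Derivation:
Step 1: advance 11 -> fork_pos = 0 + 11 = 11. Reached multiple(s) of 5: 5, 10 -> fragments 1-2 completed (2 total).
Step 2: advance 11 -> fork_pos = 11 + 11 = 22. Reached multiple(s) of 5: 15, 20 -> fragments 3-4 completed (4 total).
Step 3: advance 1 -> fork_pos = 22 + 1 = 23. Next multiple of 5 is 25 (not reached); still 4 fragment(s).
Step 4: advance 2 -> fork_pos = 23 + 2 = 25. Reached multiple(s) of 5: 25 -> fragment 5 completed (5 total).
5 fragment(s) completed, covering template[0:25] (5 x 5 = 25). The next fragment, fragment 6, covers template[25:30], so it starts at position 25.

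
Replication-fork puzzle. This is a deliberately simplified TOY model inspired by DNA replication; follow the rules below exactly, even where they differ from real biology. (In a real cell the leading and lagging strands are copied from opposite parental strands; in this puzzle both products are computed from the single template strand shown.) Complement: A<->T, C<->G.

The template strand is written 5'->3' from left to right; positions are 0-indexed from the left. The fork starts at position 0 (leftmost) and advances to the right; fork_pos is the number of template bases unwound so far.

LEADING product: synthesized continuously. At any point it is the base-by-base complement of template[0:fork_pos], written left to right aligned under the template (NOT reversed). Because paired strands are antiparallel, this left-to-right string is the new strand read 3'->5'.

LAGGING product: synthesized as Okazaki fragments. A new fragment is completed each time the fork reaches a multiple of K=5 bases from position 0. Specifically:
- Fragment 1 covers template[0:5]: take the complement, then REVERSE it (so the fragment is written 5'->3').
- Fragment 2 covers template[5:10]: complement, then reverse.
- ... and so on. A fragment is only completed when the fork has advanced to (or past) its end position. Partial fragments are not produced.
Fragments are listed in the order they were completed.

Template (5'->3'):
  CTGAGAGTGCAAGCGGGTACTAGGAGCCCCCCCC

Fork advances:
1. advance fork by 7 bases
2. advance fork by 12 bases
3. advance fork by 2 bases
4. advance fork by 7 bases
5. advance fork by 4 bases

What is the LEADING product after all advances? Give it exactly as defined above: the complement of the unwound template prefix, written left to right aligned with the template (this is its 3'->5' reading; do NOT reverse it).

Answer: GACTCTCACGTTCGCCCATGATCCTCGGGGGG

Derivation:
Step 1: advance 7 -> fork_pos = 0 + 7 = 7.
Step 2: advance 12 -> fork_pos = 7 + 12 = 19.
Step 3: advance 2 -> fork_pos = 19 + 2 = 21.
Step 4: advance 7 -> fork_pos = 21 + 7 = 28.
Step 5: advance 4 -> fork_pos = 28 + 4 = 32.
Unwound prefix: template[0:32] = CTGAGAGTGCAAGCGGGTACTAGGAGCCCCCC
Complement it base by base (A<->T, C<->G), keeping left-to-right order:
  [0:5] CTGAG -> GACTC
  [5:10] AGTGC -> TCACG
  [10:15] AAGCG -> TTCGC
  [15:20] GGTAC -> CCATG
  [20:25] TAGGA -> ATCCT
  [25:30] GCCCC -> CGGGG
  [30:32] CC -> GG
Concatenate: GACTCTCACGTTCGCCCATGATCCTCGGGGGG (length 32; written aligned with the template, i.e. 3'->5').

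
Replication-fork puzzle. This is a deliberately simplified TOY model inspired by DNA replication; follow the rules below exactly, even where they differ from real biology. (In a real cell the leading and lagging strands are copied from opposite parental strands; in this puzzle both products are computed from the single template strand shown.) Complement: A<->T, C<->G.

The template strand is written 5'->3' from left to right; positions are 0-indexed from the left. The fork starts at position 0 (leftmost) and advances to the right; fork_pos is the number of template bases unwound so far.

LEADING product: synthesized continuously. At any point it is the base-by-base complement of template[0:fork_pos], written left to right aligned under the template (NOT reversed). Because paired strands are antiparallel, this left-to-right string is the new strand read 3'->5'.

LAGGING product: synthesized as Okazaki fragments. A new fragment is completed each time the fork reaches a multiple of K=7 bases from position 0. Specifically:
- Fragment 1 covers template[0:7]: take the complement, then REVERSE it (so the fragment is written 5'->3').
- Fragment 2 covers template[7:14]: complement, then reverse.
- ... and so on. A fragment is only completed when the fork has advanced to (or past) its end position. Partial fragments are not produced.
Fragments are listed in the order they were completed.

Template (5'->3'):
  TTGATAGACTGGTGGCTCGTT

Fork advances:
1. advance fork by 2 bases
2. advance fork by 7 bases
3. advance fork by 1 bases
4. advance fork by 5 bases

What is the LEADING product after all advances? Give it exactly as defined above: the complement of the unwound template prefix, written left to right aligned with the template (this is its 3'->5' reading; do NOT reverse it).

Step 1: advance 2 -> fork_pos = 0 + 2 = 2.
Step 2: advance 7 -> fork_pos = 2 + 7 = 9.
Step 3: advance 1 -> fork_pos = 9 + 1 = 10.
Step 4: advance 5 -> fork_pos = 10 + 5 = 15.
Unwound prefix: template[0:15] = TTGATAGACTGGTGG
Complement it base by base (A<->T, C<->G), keeping left-to-right order:
  [0:5] TTGAT -> AACTA
  [5:10] AGACT -> TCTGA
  [10:15] GGTGG -> CCACC
Concatenate: AACTATCTGACCACC (length 15; written aligned with the template, i.e. 3'->5').

Answer: AACTATCTGACCACC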